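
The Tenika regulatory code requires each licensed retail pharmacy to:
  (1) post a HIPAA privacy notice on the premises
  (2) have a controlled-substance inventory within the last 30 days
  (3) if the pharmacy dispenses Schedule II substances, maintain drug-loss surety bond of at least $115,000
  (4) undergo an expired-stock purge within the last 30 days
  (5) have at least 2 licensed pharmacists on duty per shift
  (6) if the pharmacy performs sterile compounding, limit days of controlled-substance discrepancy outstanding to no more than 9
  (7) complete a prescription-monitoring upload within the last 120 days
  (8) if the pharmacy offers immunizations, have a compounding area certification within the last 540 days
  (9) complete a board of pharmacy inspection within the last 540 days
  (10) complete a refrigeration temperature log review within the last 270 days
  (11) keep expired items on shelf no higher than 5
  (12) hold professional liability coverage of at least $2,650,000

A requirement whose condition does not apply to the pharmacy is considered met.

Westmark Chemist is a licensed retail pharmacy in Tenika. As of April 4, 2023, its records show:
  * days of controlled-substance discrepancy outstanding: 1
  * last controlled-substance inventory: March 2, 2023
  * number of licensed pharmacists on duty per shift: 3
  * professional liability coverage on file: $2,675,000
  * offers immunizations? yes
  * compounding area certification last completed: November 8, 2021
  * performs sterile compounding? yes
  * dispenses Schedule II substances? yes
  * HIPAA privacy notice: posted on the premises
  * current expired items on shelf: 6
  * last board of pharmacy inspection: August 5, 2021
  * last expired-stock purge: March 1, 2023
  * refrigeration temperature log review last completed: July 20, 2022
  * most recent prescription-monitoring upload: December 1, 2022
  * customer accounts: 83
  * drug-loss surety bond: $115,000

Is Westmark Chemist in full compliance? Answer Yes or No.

No

1. HIPAA privacy notice present → met
2. controlled-substance inventory 33 days ago vs limit 30 → not met
3. condition 'dispenses Schedule II substances' holds; drug-loss surety bond $115,000 ≥ $115,000 → met
4. expired-stock purge 34 days ago vs limit 30 → not met
5. licensed pharmacists on duty per shift 3 ≥ 2 → met
6. condition 'performs sterile compounding' holds; days of controlled-substance discrepancy outstanding 1 ≤ 9 → met
7. prescription-monitoring upload 124 days ago vs limit 120 → not met
8. condition 'offers immunizations' holds; compounding area certification 512 days ago vs limit 540 → met
9. board of pharmacy inspection 607 days ago vs limit 540 → not met
10. refrigeration temperature log review 258 days ago vs limit 270 → met
11. expired items on shelf 6 > 5 → not met
12. professional liability coverage $2,675,000 ≥ $2,650,000 → met
Not met: 2, 4, 7, 9, 11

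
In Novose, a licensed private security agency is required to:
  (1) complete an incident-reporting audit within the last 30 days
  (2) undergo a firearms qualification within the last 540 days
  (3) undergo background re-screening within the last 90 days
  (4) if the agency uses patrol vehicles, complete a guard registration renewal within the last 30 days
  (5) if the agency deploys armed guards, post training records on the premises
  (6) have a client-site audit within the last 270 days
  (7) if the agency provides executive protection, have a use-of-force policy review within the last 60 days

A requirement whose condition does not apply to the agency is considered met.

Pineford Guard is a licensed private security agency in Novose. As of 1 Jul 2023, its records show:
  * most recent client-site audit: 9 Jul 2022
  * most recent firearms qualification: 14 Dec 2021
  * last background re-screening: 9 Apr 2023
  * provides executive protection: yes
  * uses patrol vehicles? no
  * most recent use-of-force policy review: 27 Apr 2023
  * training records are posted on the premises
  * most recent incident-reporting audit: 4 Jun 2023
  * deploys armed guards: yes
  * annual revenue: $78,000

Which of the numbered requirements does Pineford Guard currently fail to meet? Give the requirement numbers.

2, 6, 7

1. incident-reporting audit 27 days ago vs limit 30 → met
2. firearms qualification 564 days ago vs limit 540 → not met
3. background re-screening 83 days ago vs limit 90 → met
4. condition 'uses patrol vehicles' does not hold → requirement n/a → met
5. condition 'deploys armed guards' holds; training records present → met
6. client-site audit 357 days ago vs limit 270 → not met
7. condition 'provides executive protection' holds; use-of-force policy review 65 days ago vs limit 60 → not met
Not met: 2, 6, 7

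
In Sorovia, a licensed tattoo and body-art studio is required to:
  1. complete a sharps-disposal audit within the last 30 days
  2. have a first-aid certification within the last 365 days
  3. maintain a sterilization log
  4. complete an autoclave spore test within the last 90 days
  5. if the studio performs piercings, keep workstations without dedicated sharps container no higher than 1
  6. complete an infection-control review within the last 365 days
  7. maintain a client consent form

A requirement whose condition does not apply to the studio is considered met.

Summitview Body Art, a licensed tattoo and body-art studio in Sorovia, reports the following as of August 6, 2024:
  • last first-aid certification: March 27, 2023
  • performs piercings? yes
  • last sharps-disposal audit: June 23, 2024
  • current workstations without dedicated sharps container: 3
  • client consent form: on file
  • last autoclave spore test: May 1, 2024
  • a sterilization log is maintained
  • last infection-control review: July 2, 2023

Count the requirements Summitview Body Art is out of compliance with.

1. sharps-disposal audit 44 days ago vs limit 30 → not met
2. first-aid certification 498 days ago vs limit 365 → not met
3. sterilization log present → met
4. autoclave spore test 97 days ago vs limit 90 → not met
5. condition 'performs piercings' holds; workstations without dedicated sharps container 3 > 1 → not met
6. infection-control review 401 days ago vs limit 365 → not met
7. client consent form present → met
Not met: 5 of 7

5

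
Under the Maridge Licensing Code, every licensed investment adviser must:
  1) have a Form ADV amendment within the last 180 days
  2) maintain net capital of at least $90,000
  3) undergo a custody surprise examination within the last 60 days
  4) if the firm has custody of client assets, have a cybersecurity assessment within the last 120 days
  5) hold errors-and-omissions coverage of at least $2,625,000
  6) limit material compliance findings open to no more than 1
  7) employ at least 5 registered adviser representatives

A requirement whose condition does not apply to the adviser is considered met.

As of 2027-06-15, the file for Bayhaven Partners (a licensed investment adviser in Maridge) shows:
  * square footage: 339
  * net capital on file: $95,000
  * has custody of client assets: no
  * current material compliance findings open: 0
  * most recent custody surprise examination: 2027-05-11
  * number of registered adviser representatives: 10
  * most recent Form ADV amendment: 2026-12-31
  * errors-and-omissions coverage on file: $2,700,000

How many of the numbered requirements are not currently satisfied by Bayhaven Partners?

1. Form ADV amendment 166 days ago vs limit 180 → met
2. net capital $95,000 ≥ $90,000 → met
3. custody surprise examination 35 days ago vs limit 60 → met
4. condition 'has custody of client assets' does not hold → requirement n/a → met
5. errors-and-omissions coverage $2,700,000 ≥ $2,625,000 → met
6. material compliance findings open 0 ≤ 1 → met
7. registered adviser representatives 10 ≥ 5 → met
Not met: 0 of 7

0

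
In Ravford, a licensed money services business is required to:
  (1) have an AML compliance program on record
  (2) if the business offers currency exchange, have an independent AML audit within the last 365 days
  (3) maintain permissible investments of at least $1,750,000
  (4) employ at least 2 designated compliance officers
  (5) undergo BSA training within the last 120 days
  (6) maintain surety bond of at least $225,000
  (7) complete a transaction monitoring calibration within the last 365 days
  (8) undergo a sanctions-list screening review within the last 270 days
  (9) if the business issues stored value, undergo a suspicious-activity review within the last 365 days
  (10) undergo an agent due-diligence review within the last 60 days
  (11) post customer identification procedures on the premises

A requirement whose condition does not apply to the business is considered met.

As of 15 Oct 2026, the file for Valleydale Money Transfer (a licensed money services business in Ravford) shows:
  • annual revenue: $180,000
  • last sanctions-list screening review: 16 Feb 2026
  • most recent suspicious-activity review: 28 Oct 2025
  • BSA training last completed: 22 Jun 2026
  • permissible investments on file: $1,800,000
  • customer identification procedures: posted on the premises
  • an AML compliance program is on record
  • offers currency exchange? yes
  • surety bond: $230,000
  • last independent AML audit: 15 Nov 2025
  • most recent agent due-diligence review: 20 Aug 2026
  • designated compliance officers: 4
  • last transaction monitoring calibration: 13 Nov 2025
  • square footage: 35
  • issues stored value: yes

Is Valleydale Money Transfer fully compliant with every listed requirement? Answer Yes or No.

1. AML compliance program present → met
2. condition 'offers currency exchange' holds; independent AML audit 334 days ago vs limit 365 → met
3. permissible investments $1,800,000 ≥ $1,750,000 → met
4. designated compliance officers 4 ≥ 2 → met
5. BSA training 115 days ago vs limit 120 → met
6. surety bond $230,000 ≥ $225,000 → met
7. transaction monitoring calibration 336 days ago vs limit 365 → met
8. sanctions-list screening review 241 days ago vs limit 270 → met
9. condition 'issues stored value' holds; suspicious-activity review 352 days ago vs limit 365 → met
10. agent due-diligence review 56 days ago vs limit 60 → met
11. customer identification procedures present → met
All met.

Yes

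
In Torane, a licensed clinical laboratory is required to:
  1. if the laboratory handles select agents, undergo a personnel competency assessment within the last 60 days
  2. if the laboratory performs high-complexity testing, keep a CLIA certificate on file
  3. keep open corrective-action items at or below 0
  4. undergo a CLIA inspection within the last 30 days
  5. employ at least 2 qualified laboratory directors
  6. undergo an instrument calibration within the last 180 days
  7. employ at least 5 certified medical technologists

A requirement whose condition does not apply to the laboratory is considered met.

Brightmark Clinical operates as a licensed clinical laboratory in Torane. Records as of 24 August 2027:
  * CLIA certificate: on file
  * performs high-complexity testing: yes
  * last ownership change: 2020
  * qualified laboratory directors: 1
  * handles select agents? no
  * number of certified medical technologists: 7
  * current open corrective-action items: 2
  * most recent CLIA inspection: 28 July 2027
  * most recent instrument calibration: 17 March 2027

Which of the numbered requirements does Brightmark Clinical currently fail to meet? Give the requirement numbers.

1. condition 'handles select agents' does not hold → requirement n/a → met
2. condition 'performs high-complexity testing' holds; CLIA certificate present → met
3. open corrective-action items 2 > 0 → not met
4. CLIA inspection 27 days ago vs limit 30 → met
5. qualified laboratory directors 1 < 2 → not met
6. instrument calibration 160 days ago vs limit 180 → met
7. certified medical technologists 7 ≥ 5 → met
Not met: 3, 5

3, 5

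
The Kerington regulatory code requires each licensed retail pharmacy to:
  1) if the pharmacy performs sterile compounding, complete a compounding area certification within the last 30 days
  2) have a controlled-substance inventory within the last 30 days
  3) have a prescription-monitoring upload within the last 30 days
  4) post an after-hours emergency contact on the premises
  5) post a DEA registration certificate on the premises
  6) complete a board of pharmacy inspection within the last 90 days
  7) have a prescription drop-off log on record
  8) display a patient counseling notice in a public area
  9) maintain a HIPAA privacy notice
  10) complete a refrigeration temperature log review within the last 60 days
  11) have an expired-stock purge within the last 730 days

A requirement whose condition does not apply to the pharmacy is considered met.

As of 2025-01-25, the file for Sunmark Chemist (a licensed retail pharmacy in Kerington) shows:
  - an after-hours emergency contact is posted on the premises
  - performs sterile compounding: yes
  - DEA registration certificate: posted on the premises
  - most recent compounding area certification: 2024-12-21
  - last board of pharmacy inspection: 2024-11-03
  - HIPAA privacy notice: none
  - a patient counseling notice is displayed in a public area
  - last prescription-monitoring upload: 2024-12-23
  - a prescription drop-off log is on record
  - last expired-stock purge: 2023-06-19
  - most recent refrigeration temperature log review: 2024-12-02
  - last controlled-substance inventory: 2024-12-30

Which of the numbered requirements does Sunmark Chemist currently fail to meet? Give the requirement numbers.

1. condition 'performs sterile compounding' holds; compounding area certification 35 days ago vs limit 30 → not met
2. controlled-substance inventory 26 days ago vs limit 30 → met
3. prescription-monitoring upload 33 days ago vs limit 30 → not met
4. after-hours emergency contact present → met
5. DEA registration certificate present → met
6. board of pharmacy inspection 83 days ago vs limit 90 → met
7. prescription drop-off log present → met
8. patient counseling notice present → met
9. HIPAA privacy notice absent → not met
10. refrigeration temperature log review 54 days ago vs limit 60 → met
11. expired-stock purge 586 days ago vs limit 730 → met
Not met: 1, 3, 9

1, 3, 9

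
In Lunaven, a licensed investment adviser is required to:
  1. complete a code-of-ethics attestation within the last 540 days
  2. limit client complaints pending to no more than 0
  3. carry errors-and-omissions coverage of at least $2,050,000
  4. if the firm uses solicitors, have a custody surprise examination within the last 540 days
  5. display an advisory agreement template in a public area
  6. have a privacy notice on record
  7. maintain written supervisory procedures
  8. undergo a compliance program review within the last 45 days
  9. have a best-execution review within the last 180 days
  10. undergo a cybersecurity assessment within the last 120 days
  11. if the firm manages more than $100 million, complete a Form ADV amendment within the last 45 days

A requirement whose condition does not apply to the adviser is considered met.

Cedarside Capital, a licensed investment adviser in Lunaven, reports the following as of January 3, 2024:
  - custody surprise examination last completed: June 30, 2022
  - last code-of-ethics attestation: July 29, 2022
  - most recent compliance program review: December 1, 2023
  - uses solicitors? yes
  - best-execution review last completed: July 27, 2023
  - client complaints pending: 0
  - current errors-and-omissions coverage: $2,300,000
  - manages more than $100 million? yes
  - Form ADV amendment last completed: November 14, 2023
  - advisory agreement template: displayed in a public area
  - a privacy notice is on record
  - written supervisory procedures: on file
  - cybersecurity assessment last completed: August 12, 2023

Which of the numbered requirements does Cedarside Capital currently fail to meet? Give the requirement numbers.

4, 10, 11

1. code-of-ethics attestation 523 days ago vs limit 540 → met
2. client complaints pending 0 ≤ 0 → met
3. errors-and-omissions coverage $2,300,000 ≥ $2,050,000 → met
4. condition 'uses solicitors' holds; custody surprise examination 552 days ago vs limit 540 → not met
5. advisory agreement template present → met
6. privacy notice present → met
7. written supervisory procedures present → met
8. compliance program review 33 days ago vs limit 45 → met
9. best-execution review 160 days ago vs limit 180 → met
10. cybersecurity assessment 144 days ago vs limit 120 → not met
11. condition 'manages more than $100 million' holds; Form ADV amendment 50 days ago vs limit 45 → not met
Not met: 4, 10, 11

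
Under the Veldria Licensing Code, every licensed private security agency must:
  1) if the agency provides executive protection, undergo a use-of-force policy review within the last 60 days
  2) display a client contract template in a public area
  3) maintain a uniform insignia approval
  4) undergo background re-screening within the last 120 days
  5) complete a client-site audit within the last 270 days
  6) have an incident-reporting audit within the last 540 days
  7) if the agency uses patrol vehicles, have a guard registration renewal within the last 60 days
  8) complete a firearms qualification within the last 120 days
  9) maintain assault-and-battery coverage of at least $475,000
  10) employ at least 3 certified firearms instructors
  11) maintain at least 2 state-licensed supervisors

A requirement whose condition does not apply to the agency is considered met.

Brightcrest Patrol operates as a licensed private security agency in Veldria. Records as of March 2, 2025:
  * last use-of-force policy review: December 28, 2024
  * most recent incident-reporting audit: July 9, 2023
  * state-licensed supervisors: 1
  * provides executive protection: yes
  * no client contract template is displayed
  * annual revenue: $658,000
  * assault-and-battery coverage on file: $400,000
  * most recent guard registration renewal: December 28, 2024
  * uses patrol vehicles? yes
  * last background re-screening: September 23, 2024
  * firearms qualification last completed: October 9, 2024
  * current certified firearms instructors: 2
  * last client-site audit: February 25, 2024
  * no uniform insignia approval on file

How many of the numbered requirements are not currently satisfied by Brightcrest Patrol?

11

1. condition 'provides executive protection' holds; use-of-force policy review 64 days ago vs limit 60 → not met
2. client contract template absent → not met
3. uniform insignia approval absent → not met
4. background re-screening 160 days ago vs limit 120 → not met
5. client-site audit 371 days ago vs limit 270 → not met
6. incident-reporting audit 602 days ago vs limit 540 → not met
7. condition 'uses patrol vehicles' holds; guard registration renewal 64 days ago vs limit 60 → not met
8. firearms qualification 144 days ago vs limit 120 → not met
9. assault-and-battery coverage $400,000 < $475,000 → not met
10. certified firearms instructors 2 < 3 → not met
11. state-licensed supervisors 1 < 2 → not met
Not met: 11 of 11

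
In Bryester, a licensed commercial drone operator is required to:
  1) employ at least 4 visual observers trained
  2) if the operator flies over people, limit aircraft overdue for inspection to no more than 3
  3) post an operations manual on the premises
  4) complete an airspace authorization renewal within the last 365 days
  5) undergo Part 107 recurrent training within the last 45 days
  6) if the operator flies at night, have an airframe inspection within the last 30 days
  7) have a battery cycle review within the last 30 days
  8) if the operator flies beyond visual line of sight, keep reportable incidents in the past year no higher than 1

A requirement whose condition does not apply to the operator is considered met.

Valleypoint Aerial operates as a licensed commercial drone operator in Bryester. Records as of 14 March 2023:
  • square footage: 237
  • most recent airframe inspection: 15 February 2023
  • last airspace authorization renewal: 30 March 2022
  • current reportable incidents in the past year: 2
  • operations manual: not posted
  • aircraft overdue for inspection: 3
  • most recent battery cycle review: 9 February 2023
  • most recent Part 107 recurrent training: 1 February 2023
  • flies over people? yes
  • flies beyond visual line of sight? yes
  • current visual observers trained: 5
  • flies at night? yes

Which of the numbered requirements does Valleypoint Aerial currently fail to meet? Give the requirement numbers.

1. visual observers trained 5 ≥ 4 → met
2. condition 'flies over people' holds; aircraft overdue for inspection 3 ≤ 3 → met
3. operations manual absent → not met
4. airspace authorization renewal 349 days ago vs limit 365 → met
5. Part 107 recurrent training 41 days ago vs limit 45 → met
6. condition 'flies at night' holds; airframe inspection 27 days ago vs limit 30 → met
7. battery cycle review 33 days ago vs limit 30 → not met
8. condition 'flies beyond visual line of sight' holds; reportable incidents in the past year 2 > 1 → not met
Not met: 3, 7, 8

3, 7, 8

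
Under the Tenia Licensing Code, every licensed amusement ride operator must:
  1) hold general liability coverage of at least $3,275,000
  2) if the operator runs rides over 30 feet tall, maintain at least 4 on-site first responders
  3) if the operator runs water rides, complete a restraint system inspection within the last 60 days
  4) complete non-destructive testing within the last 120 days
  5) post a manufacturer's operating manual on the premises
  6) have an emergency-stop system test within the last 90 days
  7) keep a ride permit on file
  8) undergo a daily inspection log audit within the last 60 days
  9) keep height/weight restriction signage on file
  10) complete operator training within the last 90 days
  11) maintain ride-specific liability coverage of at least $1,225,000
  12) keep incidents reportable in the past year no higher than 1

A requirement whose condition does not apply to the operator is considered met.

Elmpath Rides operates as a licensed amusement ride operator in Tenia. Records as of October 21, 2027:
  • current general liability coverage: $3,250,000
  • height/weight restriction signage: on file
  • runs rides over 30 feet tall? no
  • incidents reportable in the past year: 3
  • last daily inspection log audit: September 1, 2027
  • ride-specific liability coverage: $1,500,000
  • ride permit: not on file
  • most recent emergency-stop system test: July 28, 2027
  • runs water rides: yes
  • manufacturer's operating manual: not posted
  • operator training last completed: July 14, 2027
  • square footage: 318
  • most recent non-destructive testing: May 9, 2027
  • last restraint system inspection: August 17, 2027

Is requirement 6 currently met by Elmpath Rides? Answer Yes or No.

6. emergency-stop system test 85 days ago vs limit 90 → met

Yes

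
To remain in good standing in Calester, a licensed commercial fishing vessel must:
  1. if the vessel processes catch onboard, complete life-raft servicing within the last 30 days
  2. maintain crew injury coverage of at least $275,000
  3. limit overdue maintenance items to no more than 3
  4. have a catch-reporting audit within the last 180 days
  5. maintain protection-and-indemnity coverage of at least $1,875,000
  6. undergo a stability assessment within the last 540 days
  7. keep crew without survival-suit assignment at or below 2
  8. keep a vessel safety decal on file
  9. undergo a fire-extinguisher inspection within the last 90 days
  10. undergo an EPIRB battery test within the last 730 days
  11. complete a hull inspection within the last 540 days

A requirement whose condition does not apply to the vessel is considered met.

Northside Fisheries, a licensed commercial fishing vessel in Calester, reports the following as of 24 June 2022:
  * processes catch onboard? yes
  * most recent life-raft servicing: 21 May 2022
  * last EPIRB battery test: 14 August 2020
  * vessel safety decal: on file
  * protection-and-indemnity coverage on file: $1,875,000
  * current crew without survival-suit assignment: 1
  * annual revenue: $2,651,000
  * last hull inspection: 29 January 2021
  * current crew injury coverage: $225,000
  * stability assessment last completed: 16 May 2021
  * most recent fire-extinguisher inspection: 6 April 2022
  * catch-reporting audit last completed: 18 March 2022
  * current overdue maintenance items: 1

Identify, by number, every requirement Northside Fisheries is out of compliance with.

1. condition 'processes catch onboard' holds; life-raft servicing 34 days ago vs limit 30 → not met
2. crew injury coverage $225,000 < $275,000 → not met
3. overdue maintenance items 1 ≤ 3 → met
4. catch-reporting audit 98 days ago vs limit 180 → met
5. protection-and-indemnity coverage $1,875,000 ≥ $1,875,000 → met
6. stability assessment 404 days ago vs limit 540 → met
7. crew without survival-suit assignment 1 ≤ 2 → met
8. vessel safety decal present → met
9. fire-extinguisher inspection 79 days ago vs limit 90 → met
10. EPIRB battery test 679 days ago vs limit 730 → met
11. hull inspection 511 days ago vs limit 540 → met
Not met: 1, 2

1, 2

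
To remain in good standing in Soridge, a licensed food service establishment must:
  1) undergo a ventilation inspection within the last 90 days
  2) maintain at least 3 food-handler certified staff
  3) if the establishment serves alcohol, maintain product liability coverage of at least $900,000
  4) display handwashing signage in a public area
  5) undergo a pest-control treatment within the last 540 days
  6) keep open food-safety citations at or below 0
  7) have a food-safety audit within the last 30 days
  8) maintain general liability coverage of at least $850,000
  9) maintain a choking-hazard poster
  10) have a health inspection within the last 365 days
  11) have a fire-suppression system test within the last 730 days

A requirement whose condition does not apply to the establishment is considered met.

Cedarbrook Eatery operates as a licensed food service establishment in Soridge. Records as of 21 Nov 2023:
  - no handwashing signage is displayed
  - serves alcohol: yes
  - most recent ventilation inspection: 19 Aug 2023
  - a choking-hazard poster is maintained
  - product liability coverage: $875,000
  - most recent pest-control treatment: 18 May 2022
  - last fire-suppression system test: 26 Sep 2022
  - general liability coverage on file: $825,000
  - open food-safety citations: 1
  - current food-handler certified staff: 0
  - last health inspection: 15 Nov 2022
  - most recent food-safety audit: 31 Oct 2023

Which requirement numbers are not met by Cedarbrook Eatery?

1. ventilation inspection 94 days ago vs limit 90 → not met
2. food-handler certified staff 0 < 3 → not met
3. condition 'serves alcohol' holds; product liability coverage $875,000 < $900,000 → not met
4. handwashing signage absent → not met
5. pest-control treatment 552 days ago vs limit 540 → not met
6. open food-safety citations 1 > 0 → not met
7. food-safety audit 21 days ago vs limit 30 → met
8. general liability coverage $825,000 < $850,000 → not met
9. choking-hazard poster present → met
10. health inspection 371 days ago vs limit 365 → not met
11. fire-suppression system test 421 days ago vs limit 730 → met
Not met: 1, 2, 3, 4, 5, 6, 8, 10

1, 2, 3, 4, 5, 6, 8, 10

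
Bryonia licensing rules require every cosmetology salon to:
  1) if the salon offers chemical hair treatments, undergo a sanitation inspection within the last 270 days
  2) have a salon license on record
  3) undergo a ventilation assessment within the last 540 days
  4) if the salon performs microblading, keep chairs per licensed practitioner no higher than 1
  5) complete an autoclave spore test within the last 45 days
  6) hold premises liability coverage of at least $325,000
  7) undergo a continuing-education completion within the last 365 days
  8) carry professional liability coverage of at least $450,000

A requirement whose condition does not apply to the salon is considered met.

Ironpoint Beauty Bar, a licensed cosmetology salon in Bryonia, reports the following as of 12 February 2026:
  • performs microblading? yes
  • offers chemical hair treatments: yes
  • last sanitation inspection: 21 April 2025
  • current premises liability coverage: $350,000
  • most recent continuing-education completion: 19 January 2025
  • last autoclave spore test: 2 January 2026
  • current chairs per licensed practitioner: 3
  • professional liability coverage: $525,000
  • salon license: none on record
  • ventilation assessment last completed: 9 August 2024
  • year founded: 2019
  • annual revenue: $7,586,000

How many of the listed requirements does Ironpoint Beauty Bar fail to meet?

5

1. condition 'offers chemical hair treatments' holds; sanitation inspection 297 days ago vs limit 270 → not met
2. salon license absent → not met
3. ventilation assessment 552 days ago vs limit 540 → not met
4. condition 'performs microblading' holds; chairs per licensed practitioner 3 > 1 → not met
5. autoclave spore test 41 days ago vs limit 45 → met
6. premises liability coverage $350,000 ≥ $325,000 → met
7. continuing-education completion 389 days ago vs limit 365 → not met
8. professional liability coverage $525,000 ≥ $450,000 → met
Not met: 5 of 8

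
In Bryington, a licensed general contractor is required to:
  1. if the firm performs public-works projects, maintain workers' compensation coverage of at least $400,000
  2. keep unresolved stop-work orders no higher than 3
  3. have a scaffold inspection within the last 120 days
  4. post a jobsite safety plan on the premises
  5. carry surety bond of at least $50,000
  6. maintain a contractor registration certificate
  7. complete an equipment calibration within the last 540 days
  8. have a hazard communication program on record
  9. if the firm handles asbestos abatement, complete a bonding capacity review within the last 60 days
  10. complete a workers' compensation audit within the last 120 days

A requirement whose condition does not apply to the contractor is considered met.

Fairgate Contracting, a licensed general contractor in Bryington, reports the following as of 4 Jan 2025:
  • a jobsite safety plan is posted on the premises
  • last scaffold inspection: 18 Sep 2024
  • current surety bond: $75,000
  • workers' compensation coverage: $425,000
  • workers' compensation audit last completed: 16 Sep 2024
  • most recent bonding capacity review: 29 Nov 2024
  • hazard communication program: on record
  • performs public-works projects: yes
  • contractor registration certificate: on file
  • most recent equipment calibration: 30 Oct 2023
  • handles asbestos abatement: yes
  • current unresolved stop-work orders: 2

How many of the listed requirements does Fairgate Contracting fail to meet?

0

1. condition 'performs public-works projects' holds; workers' compensation coverage $425,000 ≥ $400,000 → met
2. unresolved stop-work orders 2 ≤ 3 → met
3. scaffold inspection 108 days ago vs limit 120 → met
4. jobsite safety plan present → met
5. surety bond $75,000 ≥ $50,000 → met
6. contractor registration certificate present → met
7. equipment calibration 432 days ago vs limit 540 → met
8. hazard communication program present → met
9. condition 'handles asbestos abatement' holds; bonding capacity review 36 days ago vs limit 60 → met
10. workers' compensation audit 110 days ago vs limit 120 → met
Not met: 0 of 10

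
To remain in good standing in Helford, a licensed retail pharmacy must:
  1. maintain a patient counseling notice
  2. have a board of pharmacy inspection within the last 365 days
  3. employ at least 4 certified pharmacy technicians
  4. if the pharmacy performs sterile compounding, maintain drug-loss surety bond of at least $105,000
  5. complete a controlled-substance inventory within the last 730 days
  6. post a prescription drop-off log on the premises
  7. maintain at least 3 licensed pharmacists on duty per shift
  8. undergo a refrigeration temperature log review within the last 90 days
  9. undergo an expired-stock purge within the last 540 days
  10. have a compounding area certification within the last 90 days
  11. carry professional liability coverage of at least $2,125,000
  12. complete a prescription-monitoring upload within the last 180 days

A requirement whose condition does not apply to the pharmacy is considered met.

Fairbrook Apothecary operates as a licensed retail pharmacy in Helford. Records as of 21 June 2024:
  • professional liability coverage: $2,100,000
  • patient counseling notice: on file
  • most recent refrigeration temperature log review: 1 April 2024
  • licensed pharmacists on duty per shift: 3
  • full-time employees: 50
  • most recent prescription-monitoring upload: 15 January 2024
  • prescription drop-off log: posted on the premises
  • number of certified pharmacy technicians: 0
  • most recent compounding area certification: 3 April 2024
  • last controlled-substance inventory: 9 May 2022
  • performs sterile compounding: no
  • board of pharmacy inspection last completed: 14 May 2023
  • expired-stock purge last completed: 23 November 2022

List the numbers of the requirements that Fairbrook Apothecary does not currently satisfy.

1. patient counseling notice present → met
2. board of pharmacy inspection 404 days ago vs limit 365 → not met
3. certified pharmacy technicians 0 < 4 → not met
4. condition 'performs sterile compounding' does not hold → requirement n/a → met
5. controlled-substance inventory 774 days ago vs limit 730 → not met
6. prescription drop-off log present → met
7. licensed pharmacists on duty per shift 3 ≥ 3 → met
8. refrigeration temperature log review 81 days ago vs limit 90 → met
9. expired-stock purge 576 days ago vs limit 540 → not met
10. compounding area certification 79 days ago vs limit 90 → met
11. professional liability coverage $2,100,000 < $2,125,000 → not met
12. prescription-monitoring upload 158 days ago vs limit 180 → met
Not met: 2, 3, 5, 9, 11

2, 3, 5, 9, 11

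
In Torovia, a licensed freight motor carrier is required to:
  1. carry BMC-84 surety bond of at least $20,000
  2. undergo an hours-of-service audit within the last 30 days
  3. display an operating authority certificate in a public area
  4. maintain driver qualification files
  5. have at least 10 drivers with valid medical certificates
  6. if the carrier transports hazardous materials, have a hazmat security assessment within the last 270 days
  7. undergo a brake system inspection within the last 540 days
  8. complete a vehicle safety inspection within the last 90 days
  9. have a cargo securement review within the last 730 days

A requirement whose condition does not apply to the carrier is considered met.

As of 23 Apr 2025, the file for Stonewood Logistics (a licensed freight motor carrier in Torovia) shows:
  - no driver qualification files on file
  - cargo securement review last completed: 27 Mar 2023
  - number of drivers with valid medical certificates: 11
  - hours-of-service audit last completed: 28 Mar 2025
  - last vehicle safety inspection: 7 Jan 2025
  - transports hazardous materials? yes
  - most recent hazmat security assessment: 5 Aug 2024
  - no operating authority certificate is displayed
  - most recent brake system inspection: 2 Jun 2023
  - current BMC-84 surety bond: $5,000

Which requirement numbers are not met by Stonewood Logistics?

1. BMC-84 surety bond $5,000 < $20,000 → not met
2. hours-of-service audit 26 days ago vs limit 30 → met
3. operating authority certificate absent → not met
4. driver qualification files absent → not met
5. drivers with valid medical certificates 11 ≥ 10 → met
6. condition 'transports hazardous materials' holds; hazmat security assessment 261 days ago vs limit 270 → met
7. brake system inspection 691 days ago vs limit 540 → not met
8. vehicle safety inspection 106 days ago vs limit 90 → not met
9. cargo securement review 758 days ago vs limit 730 → not met
Not met: 1, 3, 4, 7, 8, 9

1, 3, 4, 7, 8, 9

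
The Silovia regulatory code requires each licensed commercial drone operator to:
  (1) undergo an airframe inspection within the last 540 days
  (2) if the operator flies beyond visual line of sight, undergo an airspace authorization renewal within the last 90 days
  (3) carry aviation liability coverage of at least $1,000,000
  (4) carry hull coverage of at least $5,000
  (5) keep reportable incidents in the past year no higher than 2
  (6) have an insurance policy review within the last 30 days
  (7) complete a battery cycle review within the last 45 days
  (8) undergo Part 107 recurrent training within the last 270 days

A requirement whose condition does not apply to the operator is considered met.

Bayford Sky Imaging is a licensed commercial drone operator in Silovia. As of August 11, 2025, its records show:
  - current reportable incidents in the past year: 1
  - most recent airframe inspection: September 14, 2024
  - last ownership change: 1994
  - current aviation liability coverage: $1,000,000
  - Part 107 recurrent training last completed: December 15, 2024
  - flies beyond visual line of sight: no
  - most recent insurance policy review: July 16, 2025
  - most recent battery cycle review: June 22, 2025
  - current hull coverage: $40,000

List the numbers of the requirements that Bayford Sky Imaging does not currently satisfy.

1. airframe inspection 331 days ago vs limit 540 → met
2. condition 'flies beyond visual line of sight' does not hold → requirement n/a → met
3. aviation liability coverage $1,000,000 ≥ $1,000,000 → met
4. hull coverage $40,000 ≥ $5,000 → met
5. reportable incidents in the past year 1 ≤ 2 → met
6. insurance policy review 26 days ago vs limit 30 → met
7. battery cycle review 50 days ago vs limit 45 → not met
8. Part 107 recurrent training 239 days ago vs limit 270 → met
Not met: 7

7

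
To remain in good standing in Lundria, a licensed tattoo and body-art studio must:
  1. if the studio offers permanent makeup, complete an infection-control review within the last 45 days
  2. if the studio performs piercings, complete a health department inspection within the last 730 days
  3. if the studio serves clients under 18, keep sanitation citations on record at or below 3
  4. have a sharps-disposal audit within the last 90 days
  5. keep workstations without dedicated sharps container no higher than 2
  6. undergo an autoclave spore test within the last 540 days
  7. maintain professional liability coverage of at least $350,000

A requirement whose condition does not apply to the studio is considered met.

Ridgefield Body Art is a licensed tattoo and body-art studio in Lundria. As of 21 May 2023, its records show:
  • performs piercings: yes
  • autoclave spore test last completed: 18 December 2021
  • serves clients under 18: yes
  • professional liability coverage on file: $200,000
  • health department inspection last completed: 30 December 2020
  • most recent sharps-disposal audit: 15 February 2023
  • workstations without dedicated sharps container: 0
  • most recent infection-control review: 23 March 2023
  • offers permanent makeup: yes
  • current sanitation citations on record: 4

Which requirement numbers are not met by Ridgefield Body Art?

1, 2, 3, 4, 7

1. condition 'offers permanent makeup' holds; infection-control review 59 days ago vs limit 45 → not met
2. condition 'performs piercings' holds; health department inspection 872 days ago vs limit 730 → not met
3. condition 'serves clients under 18' holds; sanitation citations on record 4 > 3 → not met
4. sharps-disposal audit 95 days ago vs limit 90 → not met
5. workstations without dedicated sharps container 0 ≤ 2 → met
6. autoclave spore test 519 days ago vs limit 540 → met
7. professional liability coverage $200,000 < $350,000 → not met
Not met: 1, 2, 3, 4, 7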